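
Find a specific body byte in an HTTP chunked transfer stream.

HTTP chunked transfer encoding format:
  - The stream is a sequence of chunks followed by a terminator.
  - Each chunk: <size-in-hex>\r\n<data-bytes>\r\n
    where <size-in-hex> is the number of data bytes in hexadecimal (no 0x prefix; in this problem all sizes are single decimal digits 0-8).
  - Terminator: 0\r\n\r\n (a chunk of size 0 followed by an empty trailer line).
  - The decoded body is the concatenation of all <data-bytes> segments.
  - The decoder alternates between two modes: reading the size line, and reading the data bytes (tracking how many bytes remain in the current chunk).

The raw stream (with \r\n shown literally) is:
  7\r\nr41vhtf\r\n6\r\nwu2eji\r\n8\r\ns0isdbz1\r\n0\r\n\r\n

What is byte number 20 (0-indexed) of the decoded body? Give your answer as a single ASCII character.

Chunk 1: stream[0..1]='7' size=0x7=7, data at stream[3..10]='r41vhtf' -> body[0..7], body so far='r41vhtf'
Chunk 2: stream[12..13]='6' size=0x6=6, data at stream[15..21]='wu2eji' -> body[7..13], body so far='r41vhtfwu2eji'
Chunk 3: stream[23..24]='8' size=0x8=8, data at stream[26..34]='s0isdbz1' -> body[13..21], body so far='r41vhtfwu2ejis0isdbz1'
Chunk 4: stream[36..37]='0' size=0 (terminator). Final body='r41vhtfwu2ejis0isdbz1' (21 bytes)
Body byte 20 = '1'

Answer: 1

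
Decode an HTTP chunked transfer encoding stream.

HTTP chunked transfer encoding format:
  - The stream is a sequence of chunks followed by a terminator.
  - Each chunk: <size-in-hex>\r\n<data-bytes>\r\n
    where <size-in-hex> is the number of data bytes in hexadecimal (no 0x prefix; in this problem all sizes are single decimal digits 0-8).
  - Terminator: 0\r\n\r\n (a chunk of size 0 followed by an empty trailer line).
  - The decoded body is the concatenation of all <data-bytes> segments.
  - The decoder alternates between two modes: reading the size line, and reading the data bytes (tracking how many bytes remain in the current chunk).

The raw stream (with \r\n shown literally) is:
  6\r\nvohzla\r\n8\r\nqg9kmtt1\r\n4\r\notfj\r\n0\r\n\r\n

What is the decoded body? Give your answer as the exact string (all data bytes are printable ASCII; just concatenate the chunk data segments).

Answer: vohzlaqg9kmtt1otfj

Derivation:
Chunk 1: stream[0..1]='6' size=0x6=6, data at stream[3..9]='vohzla' -> body[0..6], body so far='vohzla'
Chunk 2: stream[11..12]='8' size=0x8=8, data at stream[14..22]='qg9kmtt1' -> body[6..14], body so far='vohzlaqg9kmtt1'
Chunk 3: stream[24..25]='4' size=0x4=4, data at stream[27..31]='otfj' -> body[14..18], body so far='vohzlaqg9kmtt1otfj'
Chunk 4: stream[33..34]='0' size=0 (terminator). Final body='vohzlaqg9kmtt1otfj' (18 bytes)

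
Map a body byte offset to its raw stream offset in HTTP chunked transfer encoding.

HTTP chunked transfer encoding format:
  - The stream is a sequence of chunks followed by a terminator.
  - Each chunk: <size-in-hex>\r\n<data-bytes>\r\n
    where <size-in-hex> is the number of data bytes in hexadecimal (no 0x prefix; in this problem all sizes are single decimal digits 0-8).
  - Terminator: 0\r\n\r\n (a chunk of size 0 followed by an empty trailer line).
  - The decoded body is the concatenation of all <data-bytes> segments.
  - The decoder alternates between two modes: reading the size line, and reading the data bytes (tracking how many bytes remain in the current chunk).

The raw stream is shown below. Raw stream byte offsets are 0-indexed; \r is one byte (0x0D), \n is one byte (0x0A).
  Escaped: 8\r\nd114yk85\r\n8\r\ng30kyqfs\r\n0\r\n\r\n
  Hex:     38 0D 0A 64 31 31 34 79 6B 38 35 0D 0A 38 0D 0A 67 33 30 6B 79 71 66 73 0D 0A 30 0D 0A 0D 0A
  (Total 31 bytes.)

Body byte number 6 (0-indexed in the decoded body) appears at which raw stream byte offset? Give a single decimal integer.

Chunk 1: stream[0..1]='8' size=0x8=8, data at stream[3..11]='d114yk85' -> body[0..8], body so far='d114yk85'
Chunk 2: stream[13..14]='8' size=0x8=8, data at stream[16..24]='g30kyqfs' -> body[8..16], body so far='d114yk85g30kyqfs'
Chunk 3: stream[26..27]='0' size=0 (terminator). Final body='d114yk85g30kyqfs' (16 bytes)
Body byte 6 at stream offset 9

Answer: 9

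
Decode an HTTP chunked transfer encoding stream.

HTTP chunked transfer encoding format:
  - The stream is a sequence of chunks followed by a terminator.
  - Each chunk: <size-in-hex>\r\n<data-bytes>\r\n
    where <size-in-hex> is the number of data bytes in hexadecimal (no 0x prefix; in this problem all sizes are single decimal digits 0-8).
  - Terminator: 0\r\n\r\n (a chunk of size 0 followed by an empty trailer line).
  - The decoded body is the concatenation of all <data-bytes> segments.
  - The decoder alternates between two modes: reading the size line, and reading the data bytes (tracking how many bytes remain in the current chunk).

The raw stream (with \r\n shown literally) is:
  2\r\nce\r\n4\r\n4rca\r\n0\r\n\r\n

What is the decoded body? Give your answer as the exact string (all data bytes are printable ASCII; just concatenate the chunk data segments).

Chunk 1: stream[0..1]='2' size=0x2=2, data at stream[3..5]='ce' -> body[0..2], body so far='ce'
Chunk 2: stream[7..8]='4' size=0x4=4, data at stream[10..14]='4rca' -> body[2..6], body so far='ce4rca'
Chunk 3: stream[16..17]='0' size=0 (terminator). Final body='ce4rca' (6 bytes)

Answer: ce4rca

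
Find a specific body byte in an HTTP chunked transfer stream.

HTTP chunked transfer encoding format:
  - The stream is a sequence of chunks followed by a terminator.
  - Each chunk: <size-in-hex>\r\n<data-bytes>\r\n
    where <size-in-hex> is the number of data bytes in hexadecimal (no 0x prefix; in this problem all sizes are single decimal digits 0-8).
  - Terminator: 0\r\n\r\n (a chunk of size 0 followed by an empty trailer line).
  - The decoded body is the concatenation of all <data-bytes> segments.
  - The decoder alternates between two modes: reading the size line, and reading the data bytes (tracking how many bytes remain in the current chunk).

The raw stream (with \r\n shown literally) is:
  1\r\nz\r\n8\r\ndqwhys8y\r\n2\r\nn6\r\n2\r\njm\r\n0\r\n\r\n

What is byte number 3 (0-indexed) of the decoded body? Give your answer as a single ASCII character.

Answer: w

Derivation:
Chunk 1: stream[0..1]='1' size=0x1=1, data at stream[3..4]='z' -> body[0..1], body so far='z'
Chunk 2: stream[6..7]='8' size=0x8=8, data at stream[9..17]='dqwhys8y' -> body[1..9], body so far='zdqwhys8y'
Chunk 3: stream[19..20]='2' size=0x2=2, data at stream[22..24]='n6' -> body[9..11], body so far='zdqwhys8yn6'
Chunk 4: stream[26..27]='2' size=0x2=2, data at stream[29..31]='jm' -> body[11..13], body so far='zdqwhys8yn6jm'
Chunk 5: stream[33..34]='0' size=0 (terminator). Final body='zdqwhys8yn6jm' (13 bytes)
Body byte 3 = 'w'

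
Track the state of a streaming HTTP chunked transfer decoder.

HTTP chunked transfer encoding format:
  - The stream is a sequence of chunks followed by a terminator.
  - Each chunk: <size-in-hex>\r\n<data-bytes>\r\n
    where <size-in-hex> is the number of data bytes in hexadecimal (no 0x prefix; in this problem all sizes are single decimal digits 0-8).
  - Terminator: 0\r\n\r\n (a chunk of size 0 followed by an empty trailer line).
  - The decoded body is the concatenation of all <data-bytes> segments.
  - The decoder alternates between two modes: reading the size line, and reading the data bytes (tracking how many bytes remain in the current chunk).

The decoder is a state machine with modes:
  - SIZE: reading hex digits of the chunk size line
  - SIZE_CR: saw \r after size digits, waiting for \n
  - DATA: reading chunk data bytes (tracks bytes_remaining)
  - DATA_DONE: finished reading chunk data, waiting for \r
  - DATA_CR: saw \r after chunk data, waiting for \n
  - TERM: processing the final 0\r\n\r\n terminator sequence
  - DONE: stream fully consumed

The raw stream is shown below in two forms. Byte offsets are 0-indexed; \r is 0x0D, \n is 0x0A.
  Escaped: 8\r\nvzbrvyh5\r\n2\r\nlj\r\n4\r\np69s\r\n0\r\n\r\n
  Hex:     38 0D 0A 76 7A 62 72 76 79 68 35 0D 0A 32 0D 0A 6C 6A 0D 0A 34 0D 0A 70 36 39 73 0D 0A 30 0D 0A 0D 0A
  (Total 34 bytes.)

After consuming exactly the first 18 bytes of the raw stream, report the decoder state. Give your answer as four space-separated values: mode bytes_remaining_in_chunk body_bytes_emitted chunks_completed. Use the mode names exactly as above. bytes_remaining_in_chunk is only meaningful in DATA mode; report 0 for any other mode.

Answer: DATA_DONE 0 10 1

Derivation:
Byte 0 = '8': mode=SIZE remaining=0 emitted=0 chunks_done=0
Byte 1 = 0x0D: mode=SIZE_CR remaining=0 emitted=0 chunks_done=0
Byte 2 = 0x0A: mode=DATA remaining=8 emitted=0 chunks_done=0
Byte 3 = 'v': mode=DATA remaining=7 emitted=1 chunks_done=0
Byte 4 = 'z': mode=DATA remaining=6 emitted=2 chunks_done=0
Byte 5 = 'b': mode=DATA remaining=5 emitted=3 chunks_done=0
Byte 6 = 'r': mode=DATA remaining=4 emitted=4 chunks_done=0
Byte 7 = 'v': mode=DATA remaining=3 emitted=5 chunks_done=0
Byte 8 = 'y': mode=DATA remaining=2 emitted=6 chunks_done=0
Byte 9 = 'h': mode=DATA remaining=1 emitted=7 chunks_done=0
Byte 10 = '5': mode=DATA_DONE remaining=0 emitted=8 chunks_done=0
Byte 11 = 0x0D: mode=DATA_CR remaining=0 emitted=8 chunks_done=0
Byte 12 = 0x0A: mode=SIZE remaining=0 emitted=8 chunks_done=1
Byte 13 = '2': mode=SIZE remaining=0 emitted=8 chunks_done=1
Byte 14 = 0x0D: mode=SIZE_CR remaining=0 emitted=8 chunks_done=1
Byte 15 = 0x0A: mode=DATA remaining=2 emitted=8 chunks_done=1
Byte 16 = 'l': mode=DATA remaining=1 emitted=9 chunks_done=1
Byte 17 = 'j': mode=DATA_DONE remaining=0 emitted=10 chunks_done=1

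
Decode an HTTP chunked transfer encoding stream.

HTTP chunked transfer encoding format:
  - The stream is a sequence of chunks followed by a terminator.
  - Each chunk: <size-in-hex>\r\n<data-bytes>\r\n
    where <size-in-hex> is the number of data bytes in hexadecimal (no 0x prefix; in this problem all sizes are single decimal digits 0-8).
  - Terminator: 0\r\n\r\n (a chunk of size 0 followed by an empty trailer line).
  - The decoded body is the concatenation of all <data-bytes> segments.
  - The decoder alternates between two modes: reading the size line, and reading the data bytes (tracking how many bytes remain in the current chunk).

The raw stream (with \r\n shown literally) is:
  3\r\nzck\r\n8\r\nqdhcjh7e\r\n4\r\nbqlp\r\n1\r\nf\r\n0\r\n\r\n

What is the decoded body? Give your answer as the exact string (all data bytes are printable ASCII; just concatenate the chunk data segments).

Chunk 1: stream[0..1]='3' size=0x3=3, data at stream[3..6]='zck' -> body[0..3], body so far='zck'
Chunk 2: stream[8..9]='8' size=0x8=8, data at stream[11..19]='qdhcjh7e' -> body[3..11], body so far='zckqdhcjh7e'
Chunk 3: stream[21..22]='4' size=0x4=4, data at stream[24..28]='bqlp' -> body[11..15], body so far='zckqdhcjh7ebqlp'
Chunk 4: stream[30..31]='1' size=0x1=1, data at stream[33..34]='f' -> body[15..16], body so far='zckqdhcjh7ebqlpf'
Chunk 5: stream[36..37]='0' size=0 (terminator). Final body='zckqdhcjh7ebqlpf' (16 bytes)

Answer: zckqdhcjh7ebqlpf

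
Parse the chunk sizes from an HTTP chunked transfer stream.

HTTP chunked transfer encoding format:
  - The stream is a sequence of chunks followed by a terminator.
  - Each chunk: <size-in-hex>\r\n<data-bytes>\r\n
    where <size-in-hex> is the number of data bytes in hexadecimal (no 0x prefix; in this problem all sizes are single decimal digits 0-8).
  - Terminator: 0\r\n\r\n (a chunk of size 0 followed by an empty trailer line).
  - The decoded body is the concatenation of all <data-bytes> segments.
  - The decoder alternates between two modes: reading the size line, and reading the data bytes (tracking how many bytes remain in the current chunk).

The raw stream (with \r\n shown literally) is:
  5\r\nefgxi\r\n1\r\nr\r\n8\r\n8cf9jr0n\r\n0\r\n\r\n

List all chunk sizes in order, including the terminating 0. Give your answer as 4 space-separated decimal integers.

Answer: 5 1 8 0

Derivation:
Chunk 1: stream[0..1]='5' size=0x5=5, data at stream[3..8]='efgxi' -> body[0..5], body so far='efgxi'
Chunk 2: stream[10..11]='1' size=0x1=1, data at stream[13..14]='r' -> body[5..6], body so far='efgxir'
Chunk 3: stream[16..17]='8' size=0x8=8, data at stream[19..27]='8cf9jr0n' -> body[6..14], body so far='efgxir8cf9jr0n'
Chunk 4: stream[29..30]='0' size=0 (terminator). Final body='efgxir8cf9jr0n' (14 bytes)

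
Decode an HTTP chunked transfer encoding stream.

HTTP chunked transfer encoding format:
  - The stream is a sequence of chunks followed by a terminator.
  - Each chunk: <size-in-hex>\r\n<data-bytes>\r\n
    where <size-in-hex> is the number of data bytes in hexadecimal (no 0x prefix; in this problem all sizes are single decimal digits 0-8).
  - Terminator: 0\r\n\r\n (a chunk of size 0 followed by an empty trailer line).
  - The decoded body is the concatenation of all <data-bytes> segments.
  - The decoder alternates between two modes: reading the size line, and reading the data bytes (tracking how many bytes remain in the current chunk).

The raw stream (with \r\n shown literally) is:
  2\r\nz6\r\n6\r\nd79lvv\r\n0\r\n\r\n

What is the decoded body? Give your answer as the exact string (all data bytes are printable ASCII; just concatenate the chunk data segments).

Chunk 1: stream[0..1]='2' size=0x2=2, data at stream[3..5]='z6' -> body[0..2], body so far='z6'
Chunk 2: stream[7..8]='6' size=0x6=6, data at stream[10..16]='d79lvv' -> body[2..8], body so far='z6d79lvv'
Chunk 3: stream[18..19]='0' size=0 (terminator). Final body='z6d79lvv' (8 bytes)

Answer: z6d79lvv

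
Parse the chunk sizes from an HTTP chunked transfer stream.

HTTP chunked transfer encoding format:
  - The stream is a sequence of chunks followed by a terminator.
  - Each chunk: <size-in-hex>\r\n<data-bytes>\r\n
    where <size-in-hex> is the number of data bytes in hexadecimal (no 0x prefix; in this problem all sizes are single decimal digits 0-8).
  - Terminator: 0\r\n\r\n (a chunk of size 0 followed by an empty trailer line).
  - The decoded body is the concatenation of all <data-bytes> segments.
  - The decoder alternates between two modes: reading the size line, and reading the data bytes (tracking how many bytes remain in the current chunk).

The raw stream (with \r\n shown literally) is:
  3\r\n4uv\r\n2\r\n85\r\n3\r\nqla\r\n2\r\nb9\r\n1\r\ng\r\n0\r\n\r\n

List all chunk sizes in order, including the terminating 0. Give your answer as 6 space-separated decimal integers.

Answer: 3 2 3 2 1 0

Derivation:
Chunk 1: stream[0..1]='3' size=0x3=3, data at stream[3..6]='4uv' -> body[0..3], body so far='4uv'
Chunk 2: stream[8..9]='2' size=0x2=2, data at stream[11..13]='85' -> body[3..5], body so far='4uv85'
Chunk 3: stream[15..16]='3' size=0x3=3, data at stream[18..21]='qla' -> body[5..8], body so far='4uv85qla'
Chunk 4: stream[23..24]='2' size=0x2=2, data at stream[26..28]='b9' -> body[8..10], body so far='4uv85qlab9'
Chunk 5: stream[30..31]='1' size=0x1=1, data at stream[33..34]='g' -> body[10..11], body so far='4uv85qlab9g'
Chunk 6: stream[36..37]='0' size=0 (terminator). Final body='4uv85qlab9g' (11 bytes)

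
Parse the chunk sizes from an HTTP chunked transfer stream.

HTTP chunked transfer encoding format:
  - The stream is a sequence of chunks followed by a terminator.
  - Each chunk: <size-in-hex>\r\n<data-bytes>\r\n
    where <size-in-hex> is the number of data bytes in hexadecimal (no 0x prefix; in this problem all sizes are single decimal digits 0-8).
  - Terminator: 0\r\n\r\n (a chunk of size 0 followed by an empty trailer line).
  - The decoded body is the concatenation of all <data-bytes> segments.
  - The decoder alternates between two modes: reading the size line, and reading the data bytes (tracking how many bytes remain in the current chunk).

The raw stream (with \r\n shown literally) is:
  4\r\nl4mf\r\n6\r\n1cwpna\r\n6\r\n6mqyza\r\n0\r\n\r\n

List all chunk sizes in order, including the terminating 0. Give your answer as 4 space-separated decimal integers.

Chunk 1: stream[0..1]='4' size=0x4=4, data at stream[3..7]='l4mf' -> body[0..4], body so far='l4mf'
Chunk 2: stream[9..10]='6' size=0x6=6, data at stream[12..18]='1cwpna' -> body[4..10], body so far='l4mf1cwpna'
Chunk 3: stream[20..21]='6' size=0x6=6, data at stream[23..29]='6mqyza' -> body[10..16], body so far='l4mf1cwpna6mqyza'
Chunk 4: stream[31..32]='0' size=0 (terminator). Final body='l4mf1cwpna6mqyza' (16 bytes)

Answer: 4 6 6 0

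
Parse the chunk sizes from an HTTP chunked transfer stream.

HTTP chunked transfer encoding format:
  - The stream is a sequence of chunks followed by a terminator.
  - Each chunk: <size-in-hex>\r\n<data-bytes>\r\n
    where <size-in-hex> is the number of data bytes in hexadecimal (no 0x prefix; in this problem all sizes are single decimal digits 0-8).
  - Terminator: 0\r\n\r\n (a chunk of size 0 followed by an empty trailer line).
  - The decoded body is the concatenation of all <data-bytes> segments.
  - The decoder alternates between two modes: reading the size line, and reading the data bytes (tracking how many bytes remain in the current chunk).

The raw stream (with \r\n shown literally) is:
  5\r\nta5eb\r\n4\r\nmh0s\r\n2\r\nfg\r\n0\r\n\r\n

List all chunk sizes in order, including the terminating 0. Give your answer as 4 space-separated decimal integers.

Answer: 5 4 2 0

Derivation:
Chunk 1: stream[0..1]='5' size=0x5=5, data at stream[3..8]='ta5eb' -> body[0..5], body so far='ta5eb'
Chunk 2: stream[10..11]='4' size=0x4=4, data at stream[13..17]='mh0s' -> body[5..9], body so far='ta5ebmh0s'
Chunk 3: stream[19..20]='2' size=0x2=2, data at stream[22..24]='fg' -> body[9..11], body so far='ta5ebmh0sfg'
Chunk 4: stream[26..27]='0' size=0 (terminator). Final body='ta5ebmh0sfg' (11 bytes)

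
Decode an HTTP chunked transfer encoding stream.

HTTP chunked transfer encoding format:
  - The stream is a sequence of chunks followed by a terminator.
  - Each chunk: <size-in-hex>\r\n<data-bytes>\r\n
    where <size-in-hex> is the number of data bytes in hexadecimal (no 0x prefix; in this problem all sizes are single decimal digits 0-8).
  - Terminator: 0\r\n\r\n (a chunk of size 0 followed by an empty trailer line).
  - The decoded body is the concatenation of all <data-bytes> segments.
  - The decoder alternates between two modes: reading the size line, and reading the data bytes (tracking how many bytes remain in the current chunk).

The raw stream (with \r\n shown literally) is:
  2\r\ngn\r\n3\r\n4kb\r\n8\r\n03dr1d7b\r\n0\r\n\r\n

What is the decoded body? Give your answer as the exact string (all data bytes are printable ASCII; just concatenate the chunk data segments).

Chunk 1: stream[0..1]='2' size=0x2=2, data at stream[3..5]='gn' -> body[0..2], body so far='gn'
Chunk 2: stream[7..8]='3' size=0x3=3, data at stream[10..13]='4kb' -> body[2..5], body so far='gn4kb'
Chunk 3: stream[15..16]='8' size=0x8=8, data at stream[18..26]='03dr1d7b' -> body[5..13], body so far='gn4kb03dr1d7b'
Chunk 4: stream[28..29]='0' size=0 (terminator). Final body='gn4kb03dr1d7b' (13 bytes)

Answer: gn4kb03dr1d7b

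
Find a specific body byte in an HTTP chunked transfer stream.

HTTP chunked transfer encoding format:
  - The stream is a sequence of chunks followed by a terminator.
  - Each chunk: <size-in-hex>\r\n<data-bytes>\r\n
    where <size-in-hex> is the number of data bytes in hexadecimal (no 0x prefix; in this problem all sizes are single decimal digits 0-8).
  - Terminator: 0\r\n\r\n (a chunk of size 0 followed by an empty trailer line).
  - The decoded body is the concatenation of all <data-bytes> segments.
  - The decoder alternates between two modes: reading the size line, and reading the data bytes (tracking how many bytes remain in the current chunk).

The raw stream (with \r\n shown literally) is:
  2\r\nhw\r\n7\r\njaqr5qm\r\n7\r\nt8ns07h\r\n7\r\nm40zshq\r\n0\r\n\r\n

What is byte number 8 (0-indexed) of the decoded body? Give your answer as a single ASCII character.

Chunk 1: stream[0..1]='2' size=0x2=2, data at stream[3..5]='hw' -> body[0..2], body so far='hw'
Chunk 2: stream[7..8]='7' size=0x7=7, data at stream[10..17]='jaqr5qm' -> body[2..9], body so far='hwjaqr5qm'
Chunk 3: stream[19..20]='7' size=0x7=7, data at stream[22..29]='t8ns07h' -> body[9..16], body so far='hwjaqr5qmt8ns07h'
Chunk 4: stream[31..32]='7' size=0x7=7, data at stream[34..41]='m40zshq' -> body[16..23], body so far='hwjaqr5qmt8ns07hm40zshq'
Chunk 5: stream[43..44]='0' size=0 (terminator). Final body='hwjaqr5qmt8ns07hm40zshq' (23 bytes)
Body byte 8 = 'm'

Answer: m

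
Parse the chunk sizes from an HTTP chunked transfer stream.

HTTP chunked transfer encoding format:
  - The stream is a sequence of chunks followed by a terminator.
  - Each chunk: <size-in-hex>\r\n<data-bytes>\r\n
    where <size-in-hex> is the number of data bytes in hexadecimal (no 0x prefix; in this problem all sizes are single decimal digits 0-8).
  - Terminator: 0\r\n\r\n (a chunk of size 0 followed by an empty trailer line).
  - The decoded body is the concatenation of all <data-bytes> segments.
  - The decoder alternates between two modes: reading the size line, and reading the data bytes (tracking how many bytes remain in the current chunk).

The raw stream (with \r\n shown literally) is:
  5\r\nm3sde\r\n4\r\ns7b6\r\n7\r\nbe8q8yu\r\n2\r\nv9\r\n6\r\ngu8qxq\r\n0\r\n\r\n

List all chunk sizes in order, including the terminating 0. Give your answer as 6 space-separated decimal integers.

Answer: 5 4 7 2 6 0

Derivation:
Chunk 1: stream[0..1]='5' size=0x5=5, data at stream[3..8]='m3sde' -> body[0..5], body so far='m3sde'
Chunk 2: stream[10..11]='4' size=0x4=4, data at stream[13..17]='s7b6' -> body[5..9], body so far='m3sdes7b6'
Chunk 3: stream[19..20]='7' size=0x7=7, data at stream[22..29]='be8q8yu' -> body[9..16], body so far='m3sdes7b6be8q8yu'
Chunk 4: stream[31..32]='2' size=0x2=2, data at stream[34..36]='v9' -> body[16..18], body so far='m3sdes7b6be8q8yuv9'
Chunk 5: stream[38..39]='6' size=0x6=6, data at stream[41..47]='gu8qxq' -> body[18..24], body so far='m3sdes7b6be8q8yuv9gu8qxq'
Chunk 6: stream[49..50]='0' size=0 (terminator). Final body='m3sdes7b6be8q8yuv9gu8qxq' (24 bytes)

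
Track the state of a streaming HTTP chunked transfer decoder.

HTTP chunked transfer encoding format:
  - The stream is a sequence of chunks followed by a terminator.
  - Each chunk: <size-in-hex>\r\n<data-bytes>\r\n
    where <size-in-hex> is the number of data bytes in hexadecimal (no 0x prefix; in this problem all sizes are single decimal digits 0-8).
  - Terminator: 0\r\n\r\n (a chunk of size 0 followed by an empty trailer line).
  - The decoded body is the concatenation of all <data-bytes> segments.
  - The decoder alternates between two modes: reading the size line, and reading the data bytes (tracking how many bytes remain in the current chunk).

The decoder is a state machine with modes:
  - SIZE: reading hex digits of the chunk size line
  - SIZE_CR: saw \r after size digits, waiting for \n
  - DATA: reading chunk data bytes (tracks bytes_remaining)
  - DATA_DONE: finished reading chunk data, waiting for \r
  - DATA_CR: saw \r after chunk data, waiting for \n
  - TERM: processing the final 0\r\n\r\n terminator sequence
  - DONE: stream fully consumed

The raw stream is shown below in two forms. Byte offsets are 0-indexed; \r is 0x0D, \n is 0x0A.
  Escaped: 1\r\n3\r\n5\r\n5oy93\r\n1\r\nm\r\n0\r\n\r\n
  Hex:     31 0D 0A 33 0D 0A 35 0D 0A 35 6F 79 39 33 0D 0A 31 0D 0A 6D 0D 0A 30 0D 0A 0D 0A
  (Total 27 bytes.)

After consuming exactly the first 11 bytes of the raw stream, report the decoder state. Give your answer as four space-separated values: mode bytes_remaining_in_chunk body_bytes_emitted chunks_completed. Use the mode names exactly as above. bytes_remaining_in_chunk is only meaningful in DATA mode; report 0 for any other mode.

Byte 0 = '1': mode=SIZE remaining=0 emitted=0 chunks_done=0
Byte 1 = 0x0D: mode=SIZE_CR remaining=0 emitted=0 chunks_done=0
Byte 2 = 0x0A: mode=DATA remaining=1 emitted=0 chunks_done=0
Byte 3 = '3': mode=DATA_DONE remaining=0 emitted=1 chunks_done=0
Byte 4 = 0x0D: mode=DATA_CR remaining=0 emitted=1 chunks_done=0
Byte 5 = 0x0A: mode=SIZE remaining=0 emitted=1 chunks_done=1
Byte 6 = '5': mode=SIZE remaining=0 emitted=1 chunks_done=1
Byte 7 = 0x0D: mode=SIZE_CR remaining=0 emitted=1 chunks_done=1
Byte 8 = 0x0A: mode=DATA remaining=5 emitted=1 chunks_done=1
Byte 9 = '5': mode=DATA remaining=4 emitted=2 chunks_done=1
Byte 10 = 'o': mode=DATA remaining=3 emitted=3 chunks_done=1

Answer: DATA 3 3 1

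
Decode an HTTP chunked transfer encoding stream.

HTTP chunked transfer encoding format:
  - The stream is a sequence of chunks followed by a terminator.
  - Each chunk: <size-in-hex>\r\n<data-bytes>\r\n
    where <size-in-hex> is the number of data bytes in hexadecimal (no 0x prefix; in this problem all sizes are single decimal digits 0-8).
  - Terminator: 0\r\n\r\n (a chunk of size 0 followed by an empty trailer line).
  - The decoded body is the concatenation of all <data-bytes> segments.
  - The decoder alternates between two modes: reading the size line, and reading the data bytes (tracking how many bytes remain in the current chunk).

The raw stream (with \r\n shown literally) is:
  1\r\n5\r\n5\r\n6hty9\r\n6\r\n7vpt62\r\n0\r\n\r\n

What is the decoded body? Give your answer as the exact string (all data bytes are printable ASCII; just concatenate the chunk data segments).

Chunk 1: stream[0..1]='1' size=0x1=1, data at stream[3..4]='5' -> body[0..1], body so far='5'
Chunk 2: stream[6..7]='5' size=0x5=5, data at stream[9..14]='6hty9' -> body[1..6], body so far='56hty9'
Chunk 3: stream[16..17]='6' size=0x6=6, data at stream[19..25]='7vpt62' -> body[6..12], body so far='56hty97vpt62'
Chunk 4: stream[27..28]='0' size=0 (terminator). Final body='56hty97vpt62' (12 bytes)

Answer: 56hty97vpt62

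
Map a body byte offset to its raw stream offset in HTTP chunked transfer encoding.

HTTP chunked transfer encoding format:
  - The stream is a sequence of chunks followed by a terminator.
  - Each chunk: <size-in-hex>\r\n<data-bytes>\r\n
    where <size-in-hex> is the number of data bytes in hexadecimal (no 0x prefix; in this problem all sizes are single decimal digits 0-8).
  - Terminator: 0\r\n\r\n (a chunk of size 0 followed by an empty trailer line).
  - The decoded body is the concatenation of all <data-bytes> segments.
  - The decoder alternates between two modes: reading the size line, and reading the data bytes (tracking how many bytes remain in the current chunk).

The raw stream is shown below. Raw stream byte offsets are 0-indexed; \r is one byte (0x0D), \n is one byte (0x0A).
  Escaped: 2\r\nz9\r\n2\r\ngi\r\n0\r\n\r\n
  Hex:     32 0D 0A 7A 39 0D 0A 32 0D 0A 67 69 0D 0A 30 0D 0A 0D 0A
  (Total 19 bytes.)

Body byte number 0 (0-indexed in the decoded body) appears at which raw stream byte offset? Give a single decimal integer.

Chunk 1: stream[0..1]='2' size=0x2=2, data at stream[3..5]='z9' -> body[0..2], body so far='z9'
Chunk 2: stream[7..8]='2' size=0x2=2, data at stream[10..12]='gi' -> body[2..4], body so far='z9gi'
Chunk 3: stream[14..15]='0' size=0 (terminator). Final body='z9gi' (4 bytes)
Body byte 0 at stream offset 3

Answer: 3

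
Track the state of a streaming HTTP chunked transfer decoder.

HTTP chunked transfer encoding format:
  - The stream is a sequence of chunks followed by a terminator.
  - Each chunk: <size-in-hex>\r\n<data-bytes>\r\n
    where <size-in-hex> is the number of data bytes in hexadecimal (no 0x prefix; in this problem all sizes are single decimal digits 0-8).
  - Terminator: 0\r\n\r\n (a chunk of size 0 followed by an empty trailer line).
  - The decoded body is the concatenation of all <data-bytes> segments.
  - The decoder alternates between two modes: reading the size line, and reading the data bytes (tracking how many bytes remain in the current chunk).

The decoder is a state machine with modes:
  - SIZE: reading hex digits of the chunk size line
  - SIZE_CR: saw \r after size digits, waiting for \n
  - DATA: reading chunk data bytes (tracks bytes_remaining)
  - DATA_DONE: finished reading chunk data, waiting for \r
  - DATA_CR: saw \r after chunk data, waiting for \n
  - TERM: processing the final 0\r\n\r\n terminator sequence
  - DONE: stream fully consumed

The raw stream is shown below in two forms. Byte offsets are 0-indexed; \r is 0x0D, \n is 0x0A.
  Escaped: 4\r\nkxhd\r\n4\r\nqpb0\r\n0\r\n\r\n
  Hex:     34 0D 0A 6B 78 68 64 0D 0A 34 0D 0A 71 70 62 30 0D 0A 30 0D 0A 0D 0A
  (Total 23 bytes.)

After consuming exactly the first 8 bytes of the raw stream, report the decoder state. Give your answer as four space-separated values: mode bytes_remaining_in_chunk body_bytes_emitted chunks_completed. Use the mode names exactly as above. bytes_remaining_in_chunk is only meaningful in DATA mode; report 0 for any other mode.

Answer: DATA_CR 0 4 0

Derivation:
Byte 0 = '4': mode=SIZE remaining=0 emitted=0 chunks_done=0
Byte 1 = 0x0D: mode=SIZE_CR remaining=0 emitted=0 chunks_done=0
Byte 2 = 0x0A: mode=DATA remaining=4 emitted=0 chunks_done=0
Byte 3 = 'k': mode=DATA remaining=3 emitted=1 chunks_done=0
Byte 4 = 'x': mode=DATA remaining=2 emitted=2 chunks_done=0
Byte 5 = 'h': mode=DATA remaining=1 emitted=3 chunks_done=0
Byte 6 = 'd': mode=DATA_DONE remaining=0 emitted=4 chunks_done=0
Byte 7 = 0x0D: mode=DATA_CR remaining=0 emitted=4 chunks_done=0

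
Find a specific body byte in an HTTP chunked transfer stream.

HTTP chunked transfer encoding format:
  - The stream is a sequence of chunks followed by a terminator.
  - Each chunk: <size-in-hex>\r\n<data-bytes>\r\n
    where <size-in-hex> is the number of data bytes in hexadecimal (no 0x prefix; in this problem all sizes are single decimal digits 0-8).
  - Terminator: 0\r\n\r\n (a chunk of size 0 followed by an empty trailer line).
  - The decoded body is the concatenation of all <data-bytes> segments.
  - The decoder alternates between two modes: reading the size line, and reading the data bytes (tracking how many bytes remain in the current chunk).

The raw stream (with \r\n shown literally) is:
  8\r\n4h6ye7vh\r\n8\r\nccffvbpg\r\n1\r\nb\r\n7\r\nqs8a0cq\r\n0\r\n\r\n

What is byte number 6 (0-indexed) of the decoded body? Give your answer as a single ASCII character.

Chunk 1: stream[0..1]='8' size=0x8=8, data at stream[3..11]='4h6ye7vh' -> body[0..8], body so far='4h6ye7vh'
Chunk 2: stream[13..14]='8' size=0x8=8, data at stream[16..24]='ccffvbpg' -> body[8..16], body so far='4h6ye7vhccffvbpg'
Chunk 3: stream[26..27]='1' size=0x1=1, data at stream[29..30]='b' -> body[16..17], body so far='4h6ye7vhccffvbpgb'
Chunk 4: stream[32..33]='7' size=0x7=7, data at stream[35..42]='qs8a0cq' -> body[17..24], body so far='4h6ye7vhccffvbpgbqs8a0cq'
Chunk 5: stream[44..45]='0' size=0 (terminator). Final body='4h6ye7vhccffvbpgbqs8a0cq' (24 bytes)
Body byte 6 = 'v'

Answer: v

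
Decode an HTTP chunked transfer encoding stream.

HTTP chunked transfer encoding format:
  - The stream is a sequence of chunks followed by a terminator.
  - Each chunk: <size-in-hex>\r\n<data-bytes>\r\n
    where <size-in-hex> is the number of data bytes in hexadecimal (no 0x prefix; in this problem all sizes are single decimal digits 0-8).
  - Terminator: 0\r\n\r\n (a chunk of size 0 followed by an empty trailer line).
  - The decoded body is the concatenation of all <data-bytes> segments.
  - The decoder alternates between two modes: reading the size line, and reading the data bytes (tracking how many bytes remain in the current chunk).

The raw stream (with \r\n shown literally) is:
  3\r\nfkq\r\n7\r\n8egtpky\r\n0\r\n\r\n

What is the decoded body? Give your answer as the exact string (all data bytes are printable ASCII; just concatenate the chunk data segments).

Answer: fkq8egtpky

Derivation:
Chunk 1: stream[0..1]='3' size=0x3=3, data at stream[3..6]='fkq' -> body[0..3], body so far='fkq'
Chunk 2: stream[8..9]='7' size=0x7=7, data at stream[11..18]='8egtpky' -> body[3..10], body so far='fkq8egtpky'
Chunk 3: stream[20..21]='0' size=0 (terminator). Final body='fkq8egtpky' (10 bytes)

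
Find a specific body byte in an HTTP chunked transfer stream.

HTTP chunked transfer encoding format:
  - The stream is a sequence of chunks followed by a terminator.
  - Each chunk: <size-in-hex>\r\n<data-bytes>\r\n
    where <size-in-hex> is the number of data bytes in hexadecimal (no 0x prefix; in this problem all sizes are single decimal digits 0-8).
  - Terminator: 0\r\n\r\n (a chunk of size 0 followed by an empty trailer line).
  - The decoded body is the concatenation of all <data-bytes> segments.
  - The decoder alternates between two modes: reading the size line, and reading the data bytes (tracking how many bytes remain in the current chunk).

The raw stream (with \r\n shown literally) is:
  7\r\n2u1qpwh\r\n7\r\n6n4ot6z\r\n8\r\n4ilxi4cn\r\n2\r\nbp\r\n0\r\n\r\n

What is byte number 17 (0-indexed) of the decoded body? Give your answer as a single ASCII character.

Chunk 1: stream[0..1]='7' size=0x7=7, data at stream[3..10]='2u1qpwh' -> body[0..7], body so far='2u1qpwh'
Chunk 2: stream[12..13]='7' size=0x7=7, data at stream[15..22]='6n4ot6z' -> body[7..14], body so far='2u1qpwh6n4ot6z'
Chunk 3: stream[24..25]='8' size=0x8=8, data at stream[27..35]='4ilxi4cn' -> body[14..22], body so far='2u1qpwh6n4ot6z4ilxi4cn'
Chunk 4: stream[37..38]='2' size=0x2=2, data at stream[40..42]='bp' -> body[22..24], body so far='2u1qpwh6n4ot6z4ilxi4cnbp'
Chunk 5: stream[44..45]='0' size=0 (terminator). Final body='2u1qpwh6n4ot6z4ilxi4cnbp' (24 bytes)
Body byte 17 = 'x'

Answer: x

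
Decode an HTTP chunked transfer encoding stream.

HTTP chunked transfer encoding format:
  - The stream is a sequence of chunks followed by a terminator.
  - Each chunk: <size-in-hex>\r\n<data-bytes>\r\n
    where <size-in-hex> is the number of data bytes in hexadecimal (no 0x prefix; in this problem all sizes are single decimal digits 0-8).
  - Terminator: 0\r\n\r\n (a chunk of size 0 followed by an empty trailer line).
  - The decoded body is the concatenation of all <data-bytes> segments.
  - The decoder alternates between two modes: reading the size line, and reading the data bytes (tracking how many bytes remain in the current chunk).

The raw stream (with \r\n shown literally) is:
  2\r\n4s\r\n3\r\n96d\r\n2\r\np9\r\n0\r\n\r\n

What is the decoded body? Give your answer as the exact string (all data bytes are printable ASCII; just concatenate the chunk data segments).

Answer: 4s96dp9

Derivation:
Chunk 1: stream[0..1]='2' size=0x2=2, data at stream[3..5]='4s' -> body[0..2], body so far='4s'
Chunk 2: stream[7..8]='3' size=0x3=3, data at stream[10..13]='96d' -> body[2..5], body so far='4s96d'
Chunk 3: stream[15..16]='2' size=0x2=2, data at stream[18..20]='p9' -> body[5..7], body so far='4s96dp9'
Chunk 4: stream[22..23]='0' size=0 (terminator). Final body='4s96dp9' (7 bytes)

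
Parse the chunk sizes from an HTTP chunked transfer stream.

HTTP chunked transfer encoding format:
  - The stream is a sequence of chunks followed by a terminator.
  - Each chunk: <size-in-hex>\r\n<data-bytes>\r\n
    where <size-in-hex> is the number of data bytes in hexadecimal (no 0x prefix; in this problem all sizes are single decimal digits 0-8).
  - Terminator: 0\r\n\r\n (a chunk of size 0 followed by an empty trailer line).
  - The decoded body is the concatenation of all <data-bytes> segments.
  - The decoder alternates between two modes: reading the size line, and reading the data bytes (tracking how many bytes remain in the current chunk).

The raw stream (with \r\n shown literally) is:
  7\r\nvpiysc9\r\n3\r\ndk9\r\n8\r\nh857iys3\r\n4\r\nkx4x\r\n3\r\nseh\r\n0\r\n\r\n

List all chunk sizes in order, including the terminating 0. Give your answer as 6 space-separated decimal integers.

Chunk 1: stream[0..1]='7' size=0x7=7, data at stream[3..10]='vpiysc9' -> body[0..7], body so far='vpiysc9'
Chunk 2: stream[12..13]='3' size=0x3=3, data at stream[15..18]='dk9' -> body[7..10], body so far='vpiysc9dk9'
Chunk 3: stream[20..21]='8' size=0x8=8, data at stream[23..31]='h857iys3' -> body[10..18], body so far='vpiysc9dk9h857iys3'
Chunk 4: stream[33..34]='4' size=0x4=4, data at stream[36..40]='kx4x' -> body[18..22], body so far='vpiysc9dk9h857iys3kx4x'
Chunk 5: stream[42..43]='3' size=0x3=3, data at stream[45..48]='seh' -> body[22..25], body so far='vpiysc9dk9h857iys3kx4xseh'
Chunk 6: stream[50..51]='0' size=0 (terminator). Final body='vpiysc9dk9h857iys3kx4xseh' (25 bytes)

Answer: 7 3 8 4 3 0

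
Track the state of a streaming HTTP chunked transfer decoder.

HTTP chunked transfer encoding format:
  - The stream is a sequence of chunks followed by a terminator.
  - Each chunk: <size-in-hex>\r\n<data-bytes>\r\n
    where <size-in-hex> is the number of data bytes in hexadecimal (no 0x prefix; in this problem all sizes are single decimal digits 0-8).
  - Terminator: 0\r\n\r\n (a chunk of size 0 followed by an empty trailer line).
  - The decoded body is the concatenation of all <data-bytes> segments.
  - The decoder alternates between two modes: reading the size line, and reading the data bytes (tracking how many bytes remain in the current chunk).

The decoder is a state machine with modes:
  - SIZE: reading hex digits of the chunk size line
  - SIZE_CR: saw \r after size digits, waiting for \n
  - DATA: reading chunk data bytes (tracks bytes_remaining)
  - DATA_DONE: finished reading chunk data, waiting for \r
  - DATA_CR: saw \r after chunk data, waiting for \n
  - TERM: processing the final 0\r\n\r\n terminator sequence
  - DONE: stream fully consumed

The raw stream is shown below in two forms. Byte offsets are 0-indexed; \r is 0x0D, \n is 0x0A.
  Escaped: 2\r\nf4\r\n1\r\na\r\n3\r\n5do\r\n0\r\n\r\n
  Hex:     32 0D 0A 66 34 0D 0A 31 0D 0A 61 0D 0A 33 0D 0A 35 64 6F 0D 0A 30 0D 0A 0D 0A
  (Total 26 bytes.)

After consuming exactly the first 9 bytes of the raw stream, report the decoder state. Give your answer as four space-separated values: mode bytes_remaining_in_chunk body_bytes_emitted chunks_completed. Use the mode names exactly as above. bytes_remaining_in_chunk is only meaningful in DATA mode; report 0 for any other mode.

Answer: SIZE_CR 0 2 1

Derivation:
Byte 0 = '2': mode=SIZE remaining=0 emitted=0 chunks_done=0
Byte 1 = 0x0D: mode=SIZE_CR remaining=0 emitted=0 chunks_done=0
Byte 2 = 0x0A: mode=DATA remaining=2 emitted=0 chunks_done=0
Byte 3 = 'f': mode=DATA remaining=1 emitted=1 chunks_done=0
Byte 4 = '4': mode=DATA_DONE remaining=0 emitted=2 chunks_done=0
Byte 5 = 0x0D: mode=DATA_CR remaining=0 emitted=2 chunks_done=0
Byte 6 = 0x0A: mode=SIZE remaining=0 emitted=2 chunks_done=1
Byte 7 = '1': mode=SIZE remaining=0 emitted=2 chunks_done=1
Byte 8 = 0x0D: mode=SIZE_CR remaining=0 emitted=2 chunks_done=1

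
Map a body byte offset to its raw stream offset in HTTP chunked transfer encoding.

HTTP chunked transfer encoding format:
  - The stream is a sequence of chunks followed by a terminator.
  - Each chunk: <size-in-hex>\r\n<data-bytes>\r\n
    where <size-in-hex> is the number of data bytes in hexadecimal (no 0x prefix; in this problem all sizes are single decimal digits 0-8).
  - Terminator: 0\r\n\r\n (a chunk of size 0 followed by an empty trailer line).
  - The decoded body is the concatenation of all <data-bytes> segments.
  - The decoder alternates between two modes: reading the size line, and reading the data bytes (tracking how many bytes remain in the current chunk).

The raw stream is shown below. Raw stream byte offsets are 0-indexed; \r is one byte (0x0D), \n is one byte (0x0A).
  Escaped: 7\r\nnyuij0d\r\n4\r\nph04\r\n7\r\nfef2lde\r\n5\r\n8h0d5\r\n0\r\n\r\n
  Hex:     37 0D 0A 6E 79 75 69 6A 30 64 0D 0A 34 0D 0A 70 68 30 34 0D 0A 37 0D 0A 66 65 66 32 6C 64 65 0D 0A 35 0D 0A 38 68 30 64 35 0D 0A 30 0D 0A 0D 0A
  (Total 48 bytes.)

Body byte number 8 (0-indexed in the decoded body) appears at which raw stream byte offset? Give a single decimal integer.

Answer: 16

Derivation:
Chunk 1: stream[0..1]='7' size=0x7=7, data at stream[3..10]='nyuij0d' -> body[0..7], body so far='nyuij0d'
Chunk 2: stream[12..13]='4' size=0x4=4, data at stream[15..19]='ph04' -> body[7..11], body so far='nyuij0dph04'
Chunk 3: stream[21..22]='7' size=0x7=7, data at stream[24..31]='fef2lde' -> body[11..18], body so far='nyuij0dph04fef2lde'
Chunk 4: stream[33..34]='5' size=0x5=5, data at stream[36..41]='8h0d5' -> body[18..23], body so far='nyuij0dph04fef2lde8h0d5'
Chunk 5: stream[43..44]='0' size=0 (terminator). Final body='nyuij0dph04fef2lde8h0d5' (23 bytes)
Body byte 8 at stream offset 16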